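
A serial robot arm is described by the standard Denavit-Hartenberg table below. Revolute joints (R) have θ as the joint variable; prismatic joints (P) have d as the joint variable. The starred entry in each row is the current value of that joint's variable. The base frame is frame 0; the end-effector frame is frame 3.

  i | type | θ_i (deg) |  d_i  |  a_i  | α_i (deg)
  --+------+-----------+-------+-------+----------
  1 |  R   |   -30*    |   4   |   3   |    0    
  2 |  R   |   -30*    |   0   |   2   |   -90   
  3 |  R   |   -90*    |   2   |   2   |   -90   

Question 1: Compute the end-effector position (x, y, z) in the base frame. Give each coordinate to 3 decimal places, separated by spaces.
5.330 -2.232 6.000

after link 1: o_1 = (2.5981, -1.5000, 4.0000)
after link 2: o_2 = (3.5981, -3.2321, 4.0000)
after link 3: o_3 = (5.3301, -2.2321, 6.0000)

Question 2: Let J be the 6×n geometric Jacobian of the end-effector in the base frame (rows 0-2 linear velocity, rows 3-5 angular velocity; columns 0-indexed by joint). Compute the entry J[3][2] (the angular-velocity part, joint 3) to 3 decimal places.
0.866

axis z_2 = (0.8660,0.5000,0.0000); lever o_n−o_2 = (1.7321,1.0000,2.0000)
cross product → J_v[:, 2] = (1.0000,-1.7321,0.0000)
J_ω[:, 2] = z_2
entry J[3][2] = 0.8660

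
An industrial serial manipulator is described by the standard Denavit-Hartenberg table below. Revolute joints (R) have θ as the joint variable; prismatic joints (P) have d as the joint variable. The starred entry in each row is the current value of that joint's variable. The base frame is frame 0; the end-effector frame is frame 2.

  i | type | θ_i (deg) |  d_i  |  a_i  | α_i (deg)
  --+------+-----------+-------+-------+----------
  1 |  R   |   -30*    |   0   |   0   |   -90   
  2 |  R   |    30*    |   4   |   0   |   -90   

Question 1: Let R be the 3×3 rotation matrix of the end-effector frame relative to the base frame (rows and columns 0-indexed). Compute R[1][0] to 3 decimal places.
-0.433

End-effector x-axis (col 0 of R) = (0.7500,-0.4330,-0.5000)
R[1][0] = -0.4330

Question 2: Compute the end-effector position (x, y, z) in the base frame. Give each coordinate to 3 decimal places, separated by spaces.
after link 1: o_1 = (0.0000, 0.0000, 0.0000)
after link 2: o_2 = (2.0000, 3.4641, 0.0000)

2.000 3.464 0.000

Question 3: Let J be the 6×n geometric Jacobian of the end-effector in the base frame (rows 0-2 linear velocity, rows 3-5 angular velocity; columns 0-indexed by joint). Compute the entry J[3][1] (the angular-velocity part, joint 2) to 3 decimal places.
0.500

axis z_1 = (0.5000,0.8660,0.0000); lever o_n−o_1 = (2.0000,3.4641,0.0000)
cross product → J_v[:, 1] = (0.0000,0.0000,0.0000)
J_ω[:, 1] = z_1
entry J[3][1] = 0.5000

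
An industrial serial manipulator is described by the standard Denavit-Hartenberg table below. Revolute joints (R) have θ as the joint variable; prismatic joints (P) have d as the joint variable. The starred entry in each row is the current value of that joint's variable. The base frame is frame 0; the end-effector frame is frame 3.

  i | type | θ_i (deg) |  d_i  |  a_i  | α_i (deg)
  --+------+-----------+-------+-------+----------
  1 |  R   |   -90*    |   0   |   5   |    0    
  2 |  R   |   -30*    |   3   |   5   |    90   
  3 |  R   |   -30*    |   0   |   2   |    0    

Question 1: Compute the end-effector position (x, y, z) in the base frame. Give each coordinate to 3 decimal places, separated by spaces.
-3.366 -10.830 2.000

after link 1: o_1 = (0.0000, -5.0000, 0.0000)
after link 2: o_2 = (-2.5000, -9.3301, 3.0000)
after link 3: o_3 = (-3.3660, -10.8301, 2.0000)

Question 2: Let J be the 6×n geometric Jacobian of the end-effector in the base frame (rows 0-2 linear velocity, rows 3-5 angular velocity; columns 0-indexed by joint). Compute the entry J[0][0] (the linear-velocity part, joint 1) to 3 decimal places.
10.830

axis z_0 = ẑ; lever o_n−o_0 = (-3.3660,-10.8301,2.0000)
cross product → J_v[:, 0] = (10.8301,-3.3660,0.0000)
J_ω[:, 0] = z_0
entry J[0][0] = 10.8301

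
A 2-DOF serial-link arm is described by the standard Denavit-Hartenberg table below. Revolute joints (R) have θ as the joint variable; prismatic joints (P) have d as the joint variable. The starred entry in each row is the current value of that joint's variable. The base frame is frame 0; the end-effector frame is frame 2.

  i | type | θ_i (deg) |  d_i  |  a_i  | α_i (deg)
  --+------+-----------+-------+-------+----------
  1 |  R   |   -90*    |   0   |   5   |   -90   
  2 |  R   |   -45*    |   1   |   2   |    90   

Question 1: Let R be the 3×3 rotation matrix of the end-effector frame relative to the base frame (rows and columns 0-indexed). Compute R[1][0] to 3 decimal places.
-0.707

End-effector x-axis (col 0 of R) = (0.0000,-0.7071,0.7071)
R[1][0] = -0.7071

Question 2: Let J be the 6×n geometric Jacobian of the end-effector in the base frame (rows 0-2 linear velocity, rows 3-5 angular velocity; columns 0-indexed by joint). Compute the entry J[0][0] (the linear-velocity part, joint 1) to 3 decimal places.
6.414

axis z_0 = ẑ; lever o_n−o_0 = (1.0000,-6.4142,1.4142)
cross product → J_v[:, 0] = (6.4142,1.0000,-0.0000)
J_ω[:, 0] = z_0
entry J[0][0] = 6.4142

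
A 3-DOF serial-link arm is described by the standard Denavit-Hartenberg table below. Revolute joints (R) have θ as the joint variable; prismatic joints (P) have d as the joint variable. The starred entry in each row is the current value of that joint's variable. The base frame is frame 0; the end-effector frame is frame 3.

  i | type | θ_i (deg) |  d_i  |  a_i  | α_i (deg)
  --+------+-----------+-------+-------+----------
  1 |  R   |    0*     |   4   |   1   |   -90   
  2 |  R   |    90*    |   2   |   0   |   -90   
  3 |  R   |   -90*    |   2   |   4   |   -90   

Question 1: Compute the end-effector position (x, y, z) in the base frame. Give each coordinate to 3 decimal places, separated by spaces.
after link 1: o_1 = (1.0000, 0.0000, 4.0000)
after link 2: o_2 = (1.0000, 2.0000, 4.0000)
after link 3: o_3 = (-1.0000, 6.0000, 4.0000)

-1.000 6.000 4.000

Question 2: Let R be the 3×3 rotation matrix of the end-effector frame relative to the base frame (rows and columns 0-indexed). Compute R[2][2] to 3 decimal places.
-1.000

End-effector z-axis (col 2 of R) = (-0.0000,0.0000,-1.0000)
R[2][2] = -1.0000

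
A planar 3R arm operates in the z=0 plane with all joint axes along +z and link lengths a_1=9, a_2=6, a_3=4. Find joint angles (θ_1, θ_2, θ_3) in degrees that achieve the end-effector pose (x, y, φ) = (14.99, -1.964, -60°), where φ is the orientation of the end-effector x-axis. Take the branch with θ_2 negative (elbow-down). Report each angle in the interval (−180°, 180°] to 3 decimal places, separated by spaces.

wrist centre = target − a_3·(cos φ, sin φ) = (12.9900, 1.5001)
cos θ_2 = (170.9904−9²−6²)/(2·9·6) = 0.4999; θ_2 = -60.0059° (elbow-down)
β = atan2(1.5001,12.9900) = 6.5874°; ψ = atan2(-5.1965,11.9995) = -23.4154°
θ_1 = β − ψ = 30.0028°
θ_3 = φ − θ_1 − θ_2 = -29.9969° (wrapped to (-180°,180°])

30.003 -60.006 -29.997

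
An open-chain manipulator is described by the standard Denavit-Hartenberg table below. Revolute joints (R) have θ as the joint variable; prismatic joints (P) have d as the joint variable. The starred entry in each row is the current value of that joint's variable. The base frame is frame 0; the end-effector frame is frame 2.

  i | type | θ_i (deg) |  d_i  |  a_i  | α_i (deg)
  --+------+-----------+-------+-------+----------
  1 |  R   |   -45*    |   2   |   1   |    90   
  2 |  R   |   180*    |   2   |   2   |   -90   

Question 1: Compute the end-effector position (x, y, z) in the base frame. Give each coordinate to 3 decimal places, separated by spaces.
-2.121 -0.707 2.000

after link 1: o_1 = (0.7071, -0.7071, 2.0000)
after link 2: o_2 = (-2.1213, -0.7071, 2.0000)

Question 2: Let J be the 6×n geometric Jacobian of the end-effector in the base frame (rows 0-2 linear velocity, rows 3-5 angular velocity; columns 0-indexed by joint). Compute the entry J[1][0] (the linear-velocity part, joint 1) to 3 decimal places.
axis z_0 = ẑ; lever o_n−o_0 = (-2.1213,-0.7071,2.0000)
cross product → J_v[:, 0] = (0.7071,-2.1213,0.0000)
J_ω[:, 0] = z_0
entry J[1][0] = -2.1213

-2.121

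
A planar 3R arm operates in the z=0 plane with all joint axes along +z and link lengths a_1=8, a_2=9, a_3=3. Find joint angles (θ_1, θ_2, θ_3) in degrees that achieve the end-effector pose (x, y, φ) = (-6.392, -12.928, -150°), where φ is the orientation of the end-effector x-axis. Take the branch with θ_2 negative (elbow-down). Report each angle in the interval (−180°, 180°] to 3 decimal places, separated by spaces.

wrist centre = target − a_3·(cos φ, sin φ) = (-3.7939, -11.4280)
cos θ_2 = (144.9930−8²−9²)/(2·8·9) = -0.0000; θ_2 = -90.0028° (elbow-down)
β = atan2(-11.4280,-3.7939) = -108.3654°; ψ = atan2(-9.0000,7.9996) = -48.3680°
θ_1 = β − ψ = -59.9974°
θ_3 = φ − θ_1 − θ_2 = 0.0002° (wrapped to (-180°,180°])

-59.997 -90.003 0.000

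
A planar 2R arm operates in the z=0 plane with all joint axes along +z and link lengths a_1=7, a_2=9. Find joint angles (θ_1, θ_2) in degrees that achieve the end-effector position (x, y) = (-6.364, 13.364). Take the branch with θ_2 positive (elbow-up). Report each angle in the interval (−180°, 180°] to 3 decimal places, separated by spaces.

90.001 44.999

cos θ_2 = (219.0970−7²−9²)/(2·7·9) = 0.7071; θ_2 = 44.9990° (elbow-up)
β = atan2(13.3640,-6.3640) = 115.4640°; ψ = atan2(6.3639,13.3641) = 25.4634°
θ_1 = β − ψ = 90.0006°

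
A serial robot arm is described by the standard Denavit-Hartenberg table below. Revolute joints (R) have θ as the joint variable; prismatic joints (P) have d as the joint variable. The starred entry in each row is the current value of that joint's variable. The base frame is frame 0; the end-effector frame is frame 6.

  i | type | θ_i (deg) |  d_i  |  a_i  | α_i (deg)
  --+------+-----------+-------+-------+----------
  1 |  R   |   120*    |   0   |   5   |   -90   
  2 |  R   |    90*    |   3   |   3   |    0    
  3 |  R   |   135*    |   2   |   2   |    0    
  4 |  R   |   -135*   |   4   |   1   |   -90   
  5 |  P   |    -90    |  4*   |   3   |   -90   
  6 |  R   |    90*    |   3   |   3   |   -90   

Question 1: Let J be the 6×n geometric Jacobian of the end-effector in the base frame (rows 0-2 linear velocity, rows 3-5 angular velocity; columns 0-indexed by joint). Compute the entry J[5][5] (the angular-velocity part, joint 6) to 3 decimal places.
axis z_5 = (0.0000,-0.0000,-1.0000); lever o_n−o_5 = (-1.5000,2.5981,-3.0000)
cross product → J_v[:, 5] = (2.5981,1.5000,-0.0000)
J_ω[:, 5] = z_5
entry J[5][5] = -1.0000

-1.000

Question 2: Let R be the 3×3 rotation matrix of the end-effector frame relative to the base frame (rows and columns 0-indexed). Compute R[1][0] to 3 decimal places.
0.866

End-effector x-axis (col 0 of R) = (-0.5000,0.8660,-0.0000)
R[1][0] = 0.8660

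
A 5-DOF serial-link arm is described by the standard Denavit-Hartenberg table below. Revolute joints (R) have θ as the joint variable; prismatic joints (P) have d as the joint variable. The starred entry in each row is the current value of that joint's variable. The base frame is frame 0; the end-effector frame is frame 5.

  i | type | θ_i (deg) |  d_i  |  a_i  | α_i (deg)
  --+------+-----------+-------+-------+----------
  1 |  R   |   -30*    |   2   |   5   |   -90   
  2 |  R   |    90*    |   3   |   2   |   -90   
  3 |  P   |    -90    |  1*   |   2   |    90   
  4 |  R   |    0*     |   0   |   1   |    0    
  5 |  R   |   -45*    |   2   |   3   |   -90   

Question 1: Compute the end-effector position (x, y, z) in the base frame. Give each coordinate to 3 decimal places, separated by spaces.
after link 1: o_1 = (4.3301, -2.5000, 2.0000)
after link 2: o_2 = (5.8301, 0.0981, 0.0000)
after link 3: o_3 = (5.9641, 2.3301, 0.0000)
after link 4: o_4 = (6.4641, 3.1962, 0.0000)
after link 5: o_5 = (9.3619, 3.9726, 2.0000)

9.362 3.973 2.000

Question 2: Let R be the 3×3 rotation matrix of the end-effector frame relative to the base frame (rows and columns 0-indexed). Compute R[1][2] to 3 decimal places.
End-effector z-axis (col 2 of R) = (-0.2588,0.9659,-0.0000)
R[1][2] = 0.9659

0.966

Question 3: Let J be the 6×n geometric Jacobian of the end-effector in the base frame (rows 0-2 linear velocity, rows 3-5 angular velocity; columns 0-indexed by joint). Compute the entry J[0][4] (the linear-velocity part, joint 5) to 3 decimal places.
axis z_4 = (-0.0000,0.0000,1.0000); lever o_n−o_4 = (2.8978,0.7765,2.0000)
cross product → J_v[:, 4] = (-0.7765,2.8978,-0.0000)
J_ω[:, 4] = z_4
entry J[0][4] = -0.7765

-0.776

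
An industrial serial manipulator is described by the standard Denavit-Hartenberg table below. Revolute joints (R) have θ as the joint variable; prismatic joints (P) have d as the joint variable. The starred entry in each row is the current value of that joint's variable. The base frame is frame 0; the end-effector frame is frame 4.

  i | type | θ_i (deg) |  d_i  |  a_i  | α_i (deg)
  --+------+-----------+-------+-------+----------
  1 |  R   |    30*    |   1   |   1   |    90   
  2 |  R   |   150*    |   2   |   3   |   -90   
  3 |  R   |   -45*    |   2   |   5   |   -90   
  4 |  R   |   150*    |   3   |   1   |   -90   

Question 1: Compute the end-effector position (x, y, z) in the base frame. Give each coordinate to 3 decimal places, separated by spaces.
after link 1: o_1 = (0.8660, 0.5000, 1.0000)
after link 2: o_2 = (-0.3840, -2.5311, 2.5000)
after link 3: o_3 = (-2.1339, -7.6239, 2.5357)
after link 4: o_4 = (-4.4159, -5.7848, 3.7232)

-4.416 -5.785 3.723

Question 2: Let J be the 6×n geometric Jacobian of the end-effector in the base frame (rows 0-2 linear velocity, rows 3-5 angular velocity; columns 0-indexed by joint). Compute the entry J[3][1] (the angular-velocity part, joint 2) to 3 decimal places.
axis z_1 = (0.5000,-0.8660,0.0000); lever o_n−o_1 = (-5.2820,-6.2848,2.7232)
cross product → J_v[:, 1] = (-2.3584,-1.3616,-7.7167)
J_ω[:, 1] = z_1
entry J[3][1] = 0.5000

0.500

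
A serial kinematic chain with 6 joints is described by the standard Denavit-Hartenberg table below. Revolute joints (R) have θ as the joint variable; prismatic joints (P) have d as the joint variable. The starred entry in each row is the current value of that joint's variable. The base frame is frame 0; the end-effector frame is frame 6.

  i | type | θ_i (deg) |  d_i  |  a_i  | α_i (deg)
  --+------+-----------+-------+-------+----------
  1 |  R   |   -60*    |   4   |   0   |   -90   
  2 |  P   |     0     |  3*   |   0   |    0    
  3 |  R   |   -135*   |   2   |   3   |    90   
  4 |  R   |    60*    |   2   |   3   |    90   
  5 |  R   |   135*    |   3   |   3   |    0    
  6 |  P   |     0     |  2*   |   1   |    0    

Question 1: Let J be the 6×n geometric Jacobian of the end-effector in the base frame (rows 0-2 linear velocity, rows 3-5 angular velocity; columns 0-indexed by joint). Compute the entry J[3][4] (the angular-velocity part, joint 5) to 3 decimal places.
-0.739

axis z_4 = (-0.7392,0.2803,0.6124); lever o_n−o_4 = (-6.3173,1.0429,0.0619)
cross product → J_v[:, 4] = (-0.6213,-3.8228,1.0000)
J_ω[:, 4] = z_4
entry J[3][4] = -0.7392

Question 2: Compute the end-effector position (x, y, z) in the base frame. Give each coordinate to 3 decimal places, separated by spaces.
-2.035 8.822 5.830

after link 1: o_1 = (0.0000, 0.0000, 4.0000)
after link 2: o_2 = (2.5981, 1.5000, 4.0000)
after link 3: o_3 = (3.2695, 4.3371, 6.1213)
after link 4: o_4 = (4.2820, 7.7795, 5.7678)
after link 5: o_5 = (0.0984, 8.3514, 5.3549)
after link 6: o_6 = (-2.0353, 8.8224, 5.8296)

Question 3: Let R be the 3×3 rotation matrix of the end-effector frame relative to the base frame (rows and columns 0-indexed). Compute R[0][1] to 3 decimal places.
End-effector y-axis (col 1 of R) = (-0.1553,-0.9557,0.2500)
R[0][1] = -0.1553

-0.155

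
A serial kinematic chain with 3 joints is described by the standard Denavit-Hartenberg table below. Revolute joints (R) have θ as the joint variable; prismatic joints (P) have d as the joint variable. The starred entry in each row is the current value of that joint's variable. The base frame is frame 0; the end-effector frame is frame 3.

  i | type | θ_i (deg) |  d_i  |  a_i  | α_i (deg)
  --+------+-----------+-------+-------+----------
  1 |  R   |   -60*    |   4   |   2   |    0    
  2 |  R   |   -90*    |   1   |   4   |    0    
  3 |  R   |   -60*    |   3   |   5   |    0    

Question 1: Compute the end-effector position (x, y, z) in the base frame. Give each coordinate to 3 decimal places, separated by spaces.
-6.794 -1.232 8.000

after link 1: o_1 = (1.0000, -1.7321, 4.0000)
after link 2: o_2 = (-2.4641, -3.7321, 5.0000)
after link 3: o_3 = (-6.7942, -1.2321, 8.0000)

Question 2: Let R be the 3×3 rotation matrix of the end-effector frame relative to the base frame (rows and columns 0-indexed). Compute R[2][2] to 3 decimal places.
End-effector z-axis (col 2 of R) = (0.0000,0.0000,1.0000)
R[2][2] = 1.0000

1.000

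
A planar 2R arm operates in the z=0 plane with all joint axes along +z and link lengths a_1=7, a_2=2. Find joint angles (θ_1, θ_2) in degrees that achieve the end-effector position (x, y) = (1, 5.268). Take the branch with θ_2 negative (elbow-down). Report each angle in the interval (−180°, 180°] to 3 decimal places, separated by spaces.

90.001 -149.998

cos θ_2 = (28.7518−7²−2²)/(2·7·2) = -0.8660; θ_2 = -149.9978° (elbow-down)
β = atan2(5.2680,1.0000) = 79.2517°; ψ = atan2(-1.0001,5.2680) = -10.7490°
θ_1 = β − ψ = 90.0007°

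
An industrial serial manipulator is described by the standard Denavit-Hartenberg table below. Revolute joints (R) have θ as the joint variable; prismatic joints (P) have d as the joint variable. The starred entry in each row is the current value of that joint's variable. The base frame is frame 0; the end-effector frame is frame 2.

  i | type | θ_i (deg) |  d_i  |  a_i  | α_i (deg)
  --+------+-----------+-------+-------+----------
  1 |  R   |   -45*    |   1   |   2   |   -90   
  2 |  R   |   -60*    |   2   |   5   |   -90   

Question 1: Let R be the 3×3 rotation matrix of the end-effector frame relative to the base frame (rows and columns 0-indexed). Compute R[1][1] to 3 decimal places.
End-effector y-axis (col 1 of R) = (-0.7071,-0.7071,-0.0000)
R[1][1] = -0.7071

-0.707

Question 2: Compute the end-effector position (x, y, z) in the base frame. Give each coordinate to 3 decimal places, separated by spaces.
after link 1: o_1 = (1.4142, -1.4142, 1.0000)
after link 2: o_2 = (4.5962, -1.7678, 5.3301)

4.596 -1.768 5.330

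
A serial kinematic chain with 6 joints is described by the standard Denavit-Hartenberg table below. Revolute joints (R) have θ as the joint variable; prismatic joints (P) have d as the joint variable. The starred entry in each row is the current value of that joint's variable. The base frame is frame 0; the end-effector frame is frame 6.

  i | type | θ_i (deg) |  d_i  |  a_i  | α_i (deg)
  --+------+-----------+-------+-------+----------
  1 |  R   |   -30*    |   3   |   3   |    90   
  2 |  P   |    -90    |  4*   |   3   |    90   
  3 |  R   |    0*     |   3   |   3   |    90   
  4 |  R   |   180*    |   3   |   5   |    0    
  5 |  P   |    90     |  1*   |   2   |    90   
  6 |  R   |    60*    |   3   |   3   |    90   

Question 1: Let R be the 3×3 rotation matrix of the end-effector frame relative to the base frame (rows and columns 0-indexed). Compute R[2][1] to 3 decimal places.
1.000

End-effector y-axis (col 1 of R) = (-0.0000,0.0000,1.0000)
R[2][1] = 1.0000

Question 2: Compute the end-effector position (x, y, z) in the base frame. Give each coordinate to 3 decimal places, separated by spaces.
4.330 0.500 5.000

after link 1: o_1 = (2.5981, -1.5000, 3.0000)
after link 2: o_2 = (0.5981, -4.9641, 0.0000)
after link 3: o_3 = (-2.0000, -3.4641, -3.0000)
after link 4: o_4 = (-0.5000, -0.8660, 2.0000)
after link 5: o_5 = (1.7321, -1.0000, 2.0000)
after link 6: o_6 = (4.3301, 0.5000, 5.0000)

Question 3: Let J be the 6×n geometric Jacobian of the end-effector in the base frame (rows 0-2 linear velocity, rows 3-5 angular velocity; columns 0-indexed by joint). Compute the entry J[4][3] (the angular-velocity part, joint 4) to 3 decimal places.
0.866

axis z_3 = (0.5000,0.8660,-0.0000); lever o_n−o_3 = (6.3301,3.9641,8.0000)
cross product → J_v[:, 3] = (6.9282,-4.0000,-3.5000)
J_ω[:, 3] = z_3
entry J[4][3] = 0.8660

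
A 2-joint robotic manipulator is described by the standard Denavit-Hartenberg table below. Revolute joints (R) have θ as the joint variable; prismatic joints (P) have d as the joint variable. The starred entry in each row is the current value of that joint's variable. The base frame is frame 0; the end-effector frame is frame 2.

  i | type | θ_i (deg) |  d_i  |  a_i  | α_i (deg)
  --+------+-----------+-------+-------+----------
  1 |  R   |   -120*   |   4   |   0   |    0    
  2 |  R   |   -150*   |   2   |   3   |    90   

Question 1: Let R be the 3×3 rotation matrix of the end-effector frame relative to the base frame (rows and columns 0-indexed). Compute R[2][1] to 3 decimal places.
End-effector y-axis (col 1 of R) = (-0.0000,-0.0000,1.0000)
R[2][1] = 1.0000

1.000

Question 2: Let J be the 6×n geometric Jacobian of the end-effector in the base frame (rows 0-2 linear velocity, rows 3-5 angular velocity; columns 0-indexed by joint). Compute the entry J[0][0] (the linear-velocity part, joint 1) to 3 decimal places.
-3.000

axis z_0 = ẑ; lever o_n−o_0 = (-0.0000,3.0000,6.0000)
cross product → J_v[:, 0] = (-3.0000,-0.0000,0.0000)
J_ω[:, 0] = z_0
entry J[0][0] = -3.0000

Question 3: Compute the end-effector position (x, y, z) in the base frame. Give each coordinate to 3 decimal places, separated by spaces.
after link 1: o_1 = (0.0000, 0.0000, 4.0000)
after link 2: o_2 = (-0.0000, 3.0000, 6.0000)

-0.000 3.000 6.000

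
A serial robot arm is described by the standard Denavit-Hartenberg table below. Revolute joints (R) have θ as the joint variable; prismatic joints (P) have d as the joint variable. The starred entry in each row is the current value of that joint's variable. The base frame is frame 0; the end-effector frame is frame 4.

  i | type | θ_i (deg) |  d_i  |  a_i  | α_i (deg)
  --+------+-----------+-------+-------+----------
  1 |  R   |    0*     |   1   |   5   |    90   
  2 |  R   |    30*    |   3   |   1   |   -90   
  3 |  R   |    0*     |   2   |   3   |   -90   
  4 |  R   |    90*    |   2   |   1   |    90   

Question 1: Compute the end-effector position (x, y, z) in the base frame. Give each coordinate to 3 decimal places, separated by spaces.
after link 1: o_1 = (5.0000, 0.0000, 1.0000)
after link 2: o_2 = (5.8660, -3.0000, 1.5000)
after link 3: o_3 = (7.4641, -3.0000, 4.7321)
after link 4: o_4 = (7.9641, -1.0000, 3.8660)

7.964 -1.000 3.866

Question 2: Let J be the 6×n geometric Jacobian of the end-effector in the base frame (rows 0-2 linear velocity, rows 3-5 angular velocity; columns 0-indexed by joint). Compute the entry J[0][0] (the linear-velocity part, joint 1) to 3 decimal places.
axis z_0 = ẑ; lever o_n−o_0 = (7.9641,-1.0000,3.8660)
cross product → J_v[:, 0] = (1.0000,7.9641,-0.0000)
J_ω[:, 0] = z_0
entry J[0][0] = 1.0000

1.000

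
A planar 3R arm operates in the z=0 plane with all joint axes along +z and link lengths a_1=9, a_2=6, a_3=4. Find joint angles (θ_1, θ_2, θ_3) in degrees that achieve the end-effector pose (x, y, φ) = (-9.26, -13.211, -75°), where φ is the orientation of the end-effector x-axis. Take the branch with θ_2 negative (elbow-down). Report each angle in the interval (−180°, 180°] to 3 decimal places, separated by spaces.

-119.998 -45.002 90.000

wrist centre = target − a_3·(cos φ, sin φ) = (-10.2953, -9.3473)
cos θ_2 = (193.3647−9²−6²)/(2·9·6) = 0.7071; θ_2 = -45.0021° (elbow-down)
β = atan2(-9.3473,-10.2953) = -137.7630°; ψ = atan2(-4.2428,13.2425) = -17.7651°
θ_1 = β − ψ = -119.9979°
θ_3 = φ − θ_1 − θ_2 = 90.0001° (wrapped to (-180°,180°])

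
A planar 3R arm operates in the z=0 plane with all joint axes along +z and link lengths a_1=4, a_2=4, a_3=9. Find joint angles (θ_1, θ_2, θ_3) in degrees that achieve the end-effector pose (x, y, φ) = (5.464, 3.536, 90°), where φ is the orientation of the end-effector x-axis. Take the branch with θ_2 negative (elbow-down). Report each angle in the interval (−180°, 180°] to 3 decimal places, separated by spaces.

-29.996 -30.008 150.004

wrist centre = target − a_3·(cos φ, sin φ) = (5.4640, -5.4640)
cos θ_2 = (59.7106−4²−4²)/(2·4·4) = 0.8660; θ_2 = -30.0080° (elbow-down)
β = atan2(-5.4640,5.4640) = -45.0000°; ψ = atan2(-2.0005,7.4638) = -15.0040°
θ_1 = β − ψ = -29.9960°
θ_3 = φ − θ_1 − θ_2 = 150.0040° (wrapped to (-180°,180°])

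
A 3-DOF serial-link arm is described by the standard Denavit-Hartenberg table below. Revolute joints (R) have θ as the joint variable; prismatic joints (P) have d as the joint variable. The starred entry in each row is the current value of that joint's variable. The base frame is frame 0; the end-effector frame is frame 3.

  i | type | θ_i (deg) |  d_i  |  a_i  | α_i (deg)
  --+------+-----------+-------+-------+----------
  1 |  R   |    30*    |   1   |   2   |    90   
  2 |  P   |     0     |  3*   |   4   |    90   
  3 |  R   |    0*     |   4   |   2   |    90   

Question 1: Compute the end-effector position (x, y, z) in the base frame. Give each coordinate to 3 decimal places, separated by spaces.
8.428 1.402 -3.000

after link 1: o_1 = (1.7321, 1.0000, 1.0000)
after link 2: o_2 = (6.6962, 0.4019, 1.0000)
after link 3: o_3 = (8.4282, 1.4019, -3.0000)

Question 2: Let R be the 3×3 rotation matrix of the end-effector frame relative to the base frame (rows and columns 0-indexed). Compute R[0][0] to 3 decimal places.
0.866

End-effector x-axis (col 0 of R) = (0.8660,0.5000,0.0000)
R[0][0] = 0.8660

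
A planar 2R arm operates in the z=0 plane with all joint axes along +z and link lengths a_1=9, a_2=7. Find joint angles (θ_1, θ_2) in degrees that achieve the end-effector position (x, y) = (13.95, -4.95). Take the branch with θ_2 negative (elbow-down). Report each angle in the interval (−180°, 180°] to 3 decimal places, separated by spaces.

cos θ_2 = (219.1050−9²−7²)/(2·9·7) = 0.7072; θ_2 = -44.9939° (elbow-down)
β = atan2(-4.9500,13.9500) = -19.5367°; ψ = atan2(-4.9492,13.9503) = -19.5334°
θ_1 = β − ψ = -0.0032°

-0.003 -44.994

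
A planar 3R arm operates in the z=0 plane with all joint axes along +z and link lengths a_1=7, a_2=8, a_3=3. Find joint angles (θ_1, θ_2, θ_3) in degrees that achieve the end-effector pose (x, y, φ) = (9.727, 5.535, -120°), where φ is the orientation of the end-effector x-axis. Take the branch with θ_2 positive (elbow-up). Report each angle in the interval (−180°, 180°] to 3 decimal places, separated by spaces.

wrist centre = target − a_3·(cos φ, sin φ) = (11.2270, 8.1331)
cos θ_2 = (192.1925−7²−8²)/(2·7·8) = 0.7071; θ_2 = 45.0025° (elbow-up)
β = atan2(8.1331,11.2270) = 35.9204°; ψ = atan2(5.6571,12.6566) = 24.0831°
θ_1 = β − ψ = 11.8372°
θ_3 = φ − θ_1 − θ_2 = -176.8398° (wrapped to (-180°,180°])

11.837 45.003 -176.840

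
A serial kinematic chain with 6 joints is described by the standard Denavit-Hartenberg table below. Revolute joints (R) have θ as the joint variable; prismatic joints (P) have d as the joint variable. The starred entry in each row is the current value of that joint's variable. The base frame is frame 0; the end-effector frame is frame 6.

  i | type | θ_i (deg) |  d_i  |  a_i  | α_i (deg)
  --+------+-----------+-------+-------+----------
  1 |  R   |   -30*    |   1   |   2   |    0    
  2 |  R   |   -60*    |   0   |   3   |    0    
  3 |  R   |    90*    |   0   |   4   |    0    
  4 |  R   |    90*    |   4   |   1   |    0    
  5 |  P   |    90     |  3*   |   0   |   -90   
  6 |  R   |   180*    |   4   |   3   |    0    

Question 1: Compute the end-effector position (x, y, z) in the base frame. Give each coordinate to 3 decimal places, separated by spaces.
8.732 -7.000 8.000

after link 1: o_1 = (1.7321, -1.0000, 1.0000)
after link 2: o_2 = (1.7321, -4.0000, 1.0000)
after link 3: o_3 = (5.7321, -4.0000, 1.0000)
after link 4: o_4 = (5.7321, -3.0000, 5.0000)
after link 5: o_5 = (5.7321, -3.0000, 8.0000)
after link 6: o_6 = (8.7321, -7.0000, 8.0000)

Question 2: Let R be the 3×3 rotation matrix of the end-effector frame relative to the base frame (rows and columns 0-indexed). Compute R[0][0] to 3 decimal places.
End-effector x-axis (col 0 of R) = (1.0000,0.0000,-0.0000)
R[0][0] = 1.0000

1.000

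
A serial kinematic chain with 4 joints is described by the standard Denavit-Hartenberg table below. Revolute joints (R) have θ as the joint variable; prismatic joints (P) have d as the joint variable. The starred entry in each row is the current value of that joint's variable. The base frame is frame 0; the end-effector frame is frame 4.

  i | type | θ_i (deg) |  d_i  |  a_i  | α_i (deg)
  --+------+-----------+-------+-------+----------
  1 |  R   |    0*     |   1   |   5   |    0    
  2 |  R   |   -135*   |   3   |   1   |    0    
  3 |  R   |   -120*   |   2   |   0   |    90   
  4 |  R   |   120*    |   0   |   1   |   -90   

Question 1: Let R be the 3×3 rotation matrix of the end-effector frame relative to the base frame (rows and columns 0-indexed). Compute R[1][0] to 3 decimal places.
End-effector x-axis (col 0 of R) = (0.1294,-0.4830,0.8660)
R[1][0] = -0.4830

-0.483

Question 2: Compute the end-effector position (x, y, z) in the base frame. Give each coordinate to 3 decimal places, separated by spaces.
after link 1: o_1 = (5.0000, 0.0000, 1.0000)
after link 2: o_2 = (4.2929, -0.7071, 4.0000)
after link 3: o_3 = (4.2929, -0.7071, 6.0000)
after link 4: o_4 = (4.4223, -1.1901, 6.8660)

4.422 -1.190 6.866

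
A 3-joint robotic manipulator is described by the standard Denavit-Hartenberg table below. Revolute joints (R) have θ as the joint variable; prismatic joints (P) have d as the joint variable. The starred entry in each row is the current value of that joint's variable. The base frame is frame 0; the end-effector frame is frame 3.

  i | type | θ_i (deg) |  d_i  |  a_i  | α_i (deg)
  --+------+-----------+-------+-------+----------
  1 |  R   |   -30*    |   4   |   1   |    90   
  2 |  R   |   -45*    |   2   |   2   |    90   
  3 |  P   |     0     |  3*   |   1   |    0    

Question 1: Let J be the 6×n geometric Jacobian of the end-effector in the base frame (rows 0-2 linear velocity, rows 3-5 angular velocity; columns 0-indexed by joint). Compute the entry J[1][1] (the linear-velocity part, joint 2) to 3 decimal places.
-2.121

axis z_1 = (-0.5000,-0.8660,0.0000); lever o_n−o_1 = (-1.0000,-1.7321,-4.2426)
cross product → J_v[:, 1] = (3.6742,-2.1213,0.0000)
J_ω[:, 1] = z_1
entry J[1][1] = -2.1213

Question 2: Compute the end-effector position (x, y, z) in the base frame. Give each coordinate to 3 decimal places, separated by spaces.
after link 1: o_1 = (0.8660, -0.5000, 4.0000)
after link 2: o_2 = (1.0908, -2.9392, 2.5858)
after link 3: o_3 = (-0.1340, -2.2321, -0.2426)

-0.134 -2.232 -0.243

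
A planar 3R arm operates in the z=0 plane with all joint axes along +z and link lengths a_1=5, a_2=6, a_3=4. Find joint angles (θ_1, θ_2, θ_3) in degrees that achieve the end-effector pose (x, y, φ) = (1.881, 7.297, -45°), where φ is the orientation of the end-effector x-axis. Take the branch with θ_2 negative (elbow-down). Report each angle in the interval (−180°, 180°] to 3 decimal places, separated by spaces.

wrist centre = target − a_3·(cos φ, sin φ) = (-0.9474, 10.1254)
cos θ_2 = (103.4219−5²−6²)/(2·5·6) = 0.7070; θ_2 = -45.0061° (elbow-down)
β = atan2(10.1254,-0.9474) = 95.3456°; ψ = atan2(-4.2431,9.2422) = -24.6599°
θ_1 = β − ψ = 120.0054°
θ_3 = φ − θ_1 − θ_2 = -119.9993° (wrapped to (-180°,180°])

120.005 -45.006 -119.999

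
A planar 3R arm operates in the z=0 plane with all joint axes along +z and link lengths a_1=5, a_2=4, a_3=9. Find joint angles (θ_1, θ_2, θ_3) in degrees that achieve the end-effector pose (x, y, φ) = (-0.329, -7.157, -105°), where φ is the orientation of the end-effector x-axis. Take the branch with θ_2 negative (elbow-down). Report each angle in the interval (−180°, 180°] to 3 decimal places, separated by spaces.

90.004 -149.992 -45.012

wrist centre = target − a_3·(cos φ, sin φ) = (2.0004, 1.5363)
cos θ_2 = (6.3618−5²−4²)/(2·5·4) = -0.8660; θ_2 = -149.9919° (elbow-down)
β = atan2(1.5363,2.0004) = 37.5251°; ψ = atan2(-2.0005,1.5362) = -52.4792°
θ_1 = β − ψ = 90.0044°
θ_3 = φ − θ_1 − θ_2 = -45.0124° (wrapped to (-180°,180°])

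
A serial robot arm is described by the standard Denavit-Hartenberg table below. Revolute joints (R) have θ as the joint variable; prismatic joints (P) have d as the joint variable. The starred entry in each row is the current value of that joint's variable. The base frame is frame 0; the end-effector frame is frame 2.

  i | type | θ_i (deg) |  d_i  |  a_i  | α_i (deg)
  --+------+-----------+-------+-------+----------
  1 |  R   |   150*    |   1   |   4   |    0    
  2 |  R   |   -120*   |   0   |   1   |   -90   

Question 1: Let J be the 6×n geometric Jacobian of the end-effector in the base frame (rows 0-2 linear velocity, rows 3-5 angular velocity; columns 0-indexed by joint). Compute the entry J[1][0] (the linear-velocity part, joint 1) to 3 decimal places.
axis z_0 = ẑ; lever o_n−o_0 = (-2.5981,2.5000,1.0000)
cross product → J_v[:, 0] = (-2.5000,-2.5981,0.0000)
J_ω[:, 0] = z_0
entry J[1][0] = -2.5981

-2.598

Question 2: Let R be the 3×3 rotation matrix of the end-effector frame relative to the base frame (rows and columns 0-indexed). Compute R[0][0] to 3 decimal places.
0.866

End-effector x-axis (col 0 of R) = (0.8660,0.5000,0.0000)
R[0][0] = 0.8660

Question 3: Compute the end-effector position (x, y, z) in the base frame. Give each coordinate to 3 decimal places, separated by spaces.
-2.598 2.500 1.000

after link 1: o_1 = (-3.4641, 2.0000, 1.0000)
after link 2: o_2 = (-2.5981, 2.5000, 1.0000)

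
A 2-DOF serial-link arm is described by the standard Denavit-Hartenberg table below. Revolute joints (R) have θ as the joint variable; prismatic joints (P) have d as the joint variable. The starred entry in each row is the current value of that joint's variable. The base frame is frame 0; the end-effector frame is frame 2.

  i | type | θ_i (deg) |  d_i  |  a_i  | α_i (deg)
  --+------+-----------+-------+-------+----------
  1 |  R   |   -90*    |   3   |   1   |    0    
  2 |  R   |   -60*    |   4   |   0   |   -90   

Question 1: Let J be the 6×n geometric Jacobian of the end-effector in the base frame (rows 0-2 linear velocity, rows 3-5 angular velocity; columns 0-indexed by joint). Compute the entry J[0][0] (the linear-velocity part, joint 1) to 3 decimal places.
1.000

axis z_0 = ẑ; lever o_n−o_0 = (0.0000,-1.0000,7.0000)
cross product → J_v[:, 0] = (1.0000,0.0000,-0.0000)
J_ω[:, 0] = z_0
entry J[0][0] = 1.0000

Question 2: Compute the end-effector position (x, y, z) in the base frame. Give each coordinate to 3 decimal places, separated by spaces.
after link 1: o_1 = (0.0000, -1.0000, 3.0000)
after link 2: o_2 = (0.0000, -1.0000, 7.0000)

0.000 -1.000 7.000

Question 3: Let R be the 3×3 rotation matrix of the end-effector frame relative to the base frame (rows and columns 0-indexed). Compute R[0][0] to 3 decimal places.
End-effector x-axis (col 0 of R) = (-0.8660,-0.5000,0.0000)
R[0][0] = -0.8660

-0.866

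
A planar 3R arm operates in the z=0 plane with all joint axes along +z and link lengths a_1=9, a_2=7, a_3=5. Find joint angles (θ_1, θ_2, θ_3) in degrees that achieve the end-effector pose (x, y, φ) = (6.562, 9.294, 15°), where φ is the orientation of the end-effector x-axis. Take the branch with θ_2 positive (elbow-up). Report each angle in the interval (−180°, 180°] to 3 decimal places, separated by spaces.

29.998 120.000 -134.998

wrist centre = target − a_3·(cos φ, sin φ) = (1.7324, 7.9999)
cos θ_2 = (66.9996−9²−7²)/(2·9·7) = -0.5000; θ_2 = 120.0002° (elbow-up)
β = atan2(7.9999,1.7324) = 77.7813°; ψ = atan2(6.0622,5.5000) = 47.7837°
θ_1 = β − ψ = 29.9976°
θ_3 = φ − θ_1 − θ_2 = -134.9978° (wrapped to (-180°,180°])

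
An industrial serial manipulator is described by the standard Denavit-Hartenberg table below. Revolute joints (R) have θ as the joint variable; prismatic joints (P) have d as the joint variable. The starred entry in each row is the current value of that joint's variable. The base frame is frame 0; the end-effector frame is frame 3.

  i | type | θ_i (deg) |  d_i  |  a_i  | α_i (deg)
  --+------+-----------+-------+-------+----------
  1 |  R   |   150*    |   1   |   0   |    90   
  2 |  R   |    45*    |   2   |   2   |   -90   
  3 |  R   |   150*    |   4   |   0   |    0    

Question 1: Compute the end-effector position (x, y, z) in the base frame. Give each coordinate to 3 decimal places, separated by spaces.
2.225 1.025 5.243

after link 1: o_1 = (0.0000, 0.0000, 1.0000)
after link 2: o_2 = (-0.2247, 2.4392, 2.4142)
after link 3: o_3 = (2.2247, 1.0249, 5.2426)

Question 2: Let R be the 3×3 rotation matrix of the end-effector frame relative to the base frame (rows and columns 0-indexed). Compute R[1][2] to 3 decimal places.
-0.354

End-effector z-axis (col 2 of R) = (0.6124,-0.3536,0.7071)
R[1][2] = -0.3536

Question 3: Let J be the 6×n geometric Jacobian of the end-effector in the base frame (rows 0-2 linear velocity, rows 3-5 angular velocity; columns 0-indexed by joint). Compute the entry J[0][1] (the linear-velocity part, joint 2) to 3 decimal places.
3.674

axis z_1 = (0.5000,0.8660,0.0000); lever o_n−o_1 = (2.2247,1.0249,4.2426)
cross product → J_v[:, 1] = (3.6742,-2.1213,-1.4142)
J_ω[:, 1] = z_1
entry J[0][1] = 3.6742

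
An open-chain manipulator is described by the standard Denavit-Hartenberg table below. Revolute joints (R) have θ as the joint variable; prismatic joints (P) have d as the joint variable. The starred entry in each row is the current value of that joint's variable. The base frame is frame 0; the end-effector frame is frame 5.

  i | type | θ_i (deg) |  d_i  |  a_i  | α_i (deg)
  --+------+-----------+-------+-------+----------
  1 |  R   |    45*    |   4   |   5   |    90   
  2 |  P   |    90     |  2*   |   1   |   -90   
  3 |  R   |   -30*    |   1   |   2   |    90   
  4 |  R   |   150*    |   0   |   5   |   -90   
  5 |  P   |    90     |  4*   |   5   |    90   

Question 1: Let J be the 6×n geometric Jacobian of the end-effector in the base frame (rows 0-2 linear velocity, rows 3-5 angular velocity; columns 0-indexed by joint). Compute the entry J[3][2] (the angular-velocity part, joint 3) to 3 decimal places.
-0.707

axis z_2 = (-0.7071,-0.7071,0.0000); lever o_n−o_2 = (-4.6182,4.5674,-1.2500)
cross product → J_v[:, 2] = (0.8839,-0.8839,-6.4952)
J_ω[:, 2] = z_2
entry J[3][2] = -0.7071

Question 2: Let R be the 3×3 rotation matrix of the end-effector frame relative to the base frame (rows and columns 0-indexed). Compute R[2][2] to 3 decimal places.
End-effector z-axis (col 2 of R) = (-0.6597,-0.0474,-0.7500)
R[2][2] = -0.7500

-0.750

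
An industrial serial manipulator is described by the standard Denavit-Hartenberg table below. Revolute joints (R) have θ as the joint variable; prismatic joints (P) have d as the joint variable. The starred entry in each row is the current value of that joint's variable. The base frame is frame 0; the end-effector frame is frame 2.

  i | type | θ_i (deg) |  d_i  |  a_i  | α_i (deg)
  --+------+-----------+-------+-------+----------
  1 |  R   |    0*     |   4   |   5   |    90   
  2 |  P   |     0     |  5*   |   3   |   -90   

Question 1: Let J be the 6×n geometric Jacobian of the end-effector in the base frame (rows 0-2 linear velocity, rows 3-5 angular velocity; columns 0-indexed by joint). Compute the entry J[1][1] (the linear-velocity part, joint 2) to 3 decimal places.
-1.000

prismatic axis z_1 = (0.0000,-1.0000,0.0000)
J_v[:, 1] = z_1; J_ω[:, 1] = (0,0,0)
entry J[1][1] = -1.0000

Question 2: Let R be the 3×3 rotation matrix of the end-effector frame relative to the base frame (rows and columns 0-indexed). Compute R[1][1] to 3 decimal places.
1.000

End-effector y-axis (col 1 of R) = (0.0000,1.0000,0.0000)
R[1][1] = 1.0000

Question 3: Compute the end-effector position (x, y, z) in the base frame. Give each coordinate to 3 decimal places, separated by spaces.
after link 1: o_1 = (5.0000, 0.0000, 4.0000)
after link 2: o_2 = (8.0000, -5.0000, 4.0000)

8.000 -5.000 4.000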